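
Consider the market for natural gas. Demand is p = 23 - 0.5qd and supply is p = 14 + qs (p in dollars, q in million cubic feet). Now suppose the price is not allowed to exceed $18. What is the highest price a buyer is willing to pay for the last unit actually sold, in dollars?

Rearranging demand gives qd = 46 - 2p; rearranging supply gives qs = p - 14. Equilibrium: 46 - 2p = p - 14, so 60 = 3p and p* = 20, q* = 6.
Because the ceiling (18) lies below the market-clearing price, it is binding.
At p = 18: qd = 46 - 2·18 = 10 and qs = 18 - 14 = 4.
Only 4 units reach the market. On the demand curve, the marginal buyer's willingness to pay at q = 4 is (46 - 4)/2 = 21.

21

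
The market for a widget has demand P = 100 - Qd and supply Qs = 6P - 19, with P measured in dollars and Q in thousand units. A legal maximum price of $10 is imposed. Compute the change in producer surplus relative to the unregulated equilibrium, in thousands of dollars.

-434

Rearranging demand gives Qd = 100 - P. In a free market, 100 - P = 6P - 19 gives the equilibrium P* = 17, Q* = 83.
Because the ceiling (10) lies below the market-clearing price, it is binding.
At P = 10: Qd = 100 - 10 = 90 and Qs = 6·10 - 19 = 41.
Producer surplus without the control is ½ · (17 - 19/6) · 83 = 6889/12.
With the ceiling, producers sell 41 units at 10, so PS = ½ · (10 - 19/6) · 41 = 1681/12.
Change in producer surplus = 1681/12 - 6889/12 = -434.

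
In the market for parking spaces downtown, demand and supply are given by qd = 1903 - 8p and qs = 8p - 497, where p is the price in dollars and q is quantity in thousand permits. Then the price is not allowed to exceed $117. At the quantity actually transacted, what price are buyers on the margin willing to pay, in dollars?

183

In a free market, 1903 - 8p = 8p - 497 gives the equilibrium p* = 150, q* = 703.
Because the ceiling (117) lies below the market-clearing price, it is binding.
At p = 117: qd = 1903 - 8·117 = 967 and qs = 8·117 - 497 = 439.
Only 439 units reach the market. On the demand curve, the marginal buyer's willingness to pay at q = 439 is (1903 - 439)/8 = 183.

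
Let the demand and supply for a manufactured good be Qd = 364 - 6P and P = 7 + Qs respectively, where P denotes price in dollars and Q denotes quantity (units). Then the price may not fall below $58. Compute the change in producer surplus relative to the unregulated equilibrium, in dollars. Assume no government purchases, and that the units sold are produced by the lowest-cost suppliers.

Rearranging supply gives Qs = P - 7. Without the control the market clears where 364 - 6P = P - 7, i.e. P* = 53 and Q* = 46.
Because the floor (58) lies above the market-clearing price, it is binding.
At P = 58: Qd = 364 - 6·58 = 16 and Qs = 58 - 7 = 51.
Producer surplus without the control is ½ · (53 - 7) · 46 = 1058.
With the floor, 16 units are sold at 58. The supply price at Q = 16 is 23, so PS = ½ · [(58 - 7) + (58 - 23)] · 16 = 688.
Change in producer surplus = 688 - 1058 = -370.

-370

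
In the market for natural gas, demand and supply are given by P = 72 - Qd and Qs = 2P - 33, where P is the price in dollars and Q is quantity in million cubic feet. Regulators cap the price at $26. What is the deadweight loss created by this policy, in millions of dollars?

243

Rearranging demand gives Qd = 72 - P. Setting quantity demanded equal to quantity supplied, 72 - P = 2P - 33, gives P* = 35 and Q* = 37.
The ceiling of 26 is below the equilibrium price 35, so it binds.
At P = 26: Qd = 72 - 26 = 46 and Qs = 2·26 - 33 = 19.
Quantity traded falls to 19. At Q = 19 the demand price is 72 - 19 = 53 and the supply price is (33 + 19)/2 = 26.
Deadweight loss = ½ · (53 - 26) · (37 - 19) = ½ · 27 · 18 = 243.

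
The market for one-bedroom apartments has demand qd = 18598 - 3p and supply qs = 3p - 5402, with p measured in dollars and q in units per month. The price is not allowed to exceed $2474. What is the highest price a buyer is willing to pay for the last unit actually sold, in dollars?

Without the control the market clears where 18598 - 3p = 3p - 5402, i.e. p* = 4000 and q* = 6598.
The ceiling of 2474 is below the equilibrium price 4000, so it binds.
At p = 2474: qd = 18598 - 3·2474 = 11176 and qs = 3·2474 - 5402 = 2020.
Only 2020 units reach the market. On the demand curve, the marginal buyer's willingness to pay at q = 2020 is (18598 - 2020)/3 = 5526.

5526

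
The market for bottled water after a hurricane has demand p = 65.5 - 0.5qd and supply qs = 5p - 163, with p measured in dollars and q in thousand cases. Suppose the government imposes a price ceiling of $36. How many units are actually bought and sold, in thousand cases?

17

Rearranging demand gives qd = 131 - 2p. In a free market, 131 - 2p = 5p - 163 gives the equilibrium p* = 42, q* = 47.
The ceiling of 36 is below the equilibrium price 42, so it binds.
At p = 36: qd = 131 - 2·36 = 59 and qs = 5·36 - 163 = 17.
The quantity actually transacted is the short side, supply: 17.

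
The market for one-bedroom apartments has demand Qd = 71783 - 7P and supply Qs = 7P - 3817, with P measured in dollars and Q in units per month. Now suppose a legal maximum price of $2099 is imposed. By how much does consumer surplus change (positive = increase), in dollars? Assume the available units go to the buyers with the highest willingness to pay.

Setting quantity demanded equal to quantity supplied, 71783 - 7P = 7P - 3817, gives P* = 5400 and Q* = 33983.
The ceiling of 2099 is below the equilibrium price 5400, so it binds.
At P = 2099: Qd = 71783 - 7·2099 = 57090 and Qs = 7·2099 - 3817 = 10876.
Consumer surplus without the control is ½ · (71783/7 - 5400) · 33983 = 1154844289/14.
With the ceiling, 10876 units are sold at 2099 (assume they go to the highest-value buyers). The demand price at Q = 10876 is 8701, so CS = ½ · [(71783/7 - 2099) + (8701 - 2099)] · 10876 = 561767152/7.
Change in consumer surplus = 561767152/7 - 1154844289/14 = -2236427.5.

-2236427.5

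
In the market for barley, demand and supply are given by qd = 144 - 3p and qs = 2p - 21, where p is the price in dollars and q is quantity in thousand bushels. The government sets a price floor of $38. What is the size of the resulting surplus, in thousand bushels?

Without the control the market clears where 144 - 3p = 2p - 21, i.e. p* = 33 and q* = 45.
The floor of 38 is above the equilibrium price 33, so it binds.
At p = 38: qd = 144 - 3·38 = 30 and qs = 2·38 - 21 = 55.
Surplus = qs - qd = 55 - 30 = 25.

25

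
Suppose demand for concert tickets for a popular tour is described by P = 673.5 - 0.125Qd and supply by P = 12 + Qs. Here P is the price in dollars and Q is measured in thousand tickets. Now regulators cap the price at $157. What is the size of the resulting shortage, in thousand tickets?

Rearranging demand gives Qd = 5388 - 8P; rearranging supply gives Qs = P - 12. Equilibrium: 5388 - 8P = P - 12, so 5400 = 9P and P* = 600, Q* = 588.
Because the ceiling (157) lies below the market-clearing price, it is binding.
At P = 157: Qd = 5388 - 8·157 = 4132 and Qs = 157 - 12 = 145.
Shortage = Qd - Qs = 4132 - 145 = 3987.

3987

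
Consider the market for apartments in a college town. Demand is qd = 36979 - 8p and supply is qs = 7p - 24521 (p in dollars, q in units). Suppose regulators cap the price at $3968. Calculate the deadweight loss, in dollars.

Setting quantity demanded equal to quantity supplied, 36979 - 8p = 7p - 24521, gives p* = 4100 and q* = 4179.
The ceiling of 3968 is below the equilibrium price 4100, so it binds.
At p = 3968: qd = 36979 - 8·3968 = 5235 and qs = 7·3968 - 24521 = 3255.
Quantity traded falls to 3255. At q = 3255 the demand price is (36979 - 3255)/8 = 4215.5 and the supply price is (24521 + 3255)/7 = 3968.
Deadweight loss = ½ · (4215.5 - 3968) · (4179 - 3255) = ½ · 247.5 · 924 = 114345.

114345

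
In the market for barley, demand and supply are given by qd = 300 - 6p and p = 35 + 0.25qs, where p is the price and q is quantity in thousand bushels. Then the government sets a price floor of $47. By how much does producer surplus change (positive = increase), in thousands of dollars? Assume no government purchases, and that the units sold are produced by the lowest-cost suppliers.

Rearranging supply gives qs = 4p - 140. Equilibrium: 300 - 6p = 4p - 140, so 440 = 10p and p* = 44, q* = 36.
The floor of 47 is above the equilibrium price 44, so it binds.
At p = 47: qd = 300 - 6·47 = 18 and qs = 4·47 - 140 = 48.
Producer surplus without the control is ½ · (44 - 35) · 36 = 162.
With the floor, 18 units are sold at 47. The supply price at q = 18 is 39.5, so PS = ½ · [(47 - 35) + (47 - 39.5)] · 18 = 175.5.
Change in producer surplus = 175.5 - 162 = 13.5.

13.5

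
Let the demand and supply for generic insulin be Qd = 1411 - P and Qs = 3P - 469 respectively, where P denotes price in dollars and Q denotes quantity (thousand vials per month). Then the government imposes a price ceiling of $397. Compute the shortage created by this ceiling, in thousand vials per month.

Setting quantity demanded equal to quantity supplied, 1411 - P = 3P - 469, gives P* = 470 and Q* = 941.
Because the ceiling (397) lies below the market-clearing price, it is binding.
At P = 397: Qd = 1411 - 397 = 1014 and Qs = 3·397 - 469 = 722.
Shortage = Qd - Qs = 1014 - 722 = 292.

292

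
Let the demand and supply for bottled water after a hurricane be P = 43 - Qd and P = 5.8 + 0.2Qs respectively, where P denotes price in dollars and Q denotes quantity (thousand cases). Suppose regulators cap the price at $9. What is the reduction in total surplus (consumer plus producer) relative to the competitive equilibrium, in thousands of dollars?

135

Rearranging demand gives Qd = 43 - P; rearranging supply gives Qs = 5P - 29. In a free market, 43 - P = 5P - 29 gives the equilibrium P* = 12, Q* = 31.
The ceiling of 9 is below the equilibrium price 12, so it binds.
At P = 9: Qd = 43 - 9 = 34 and Qs = 5·9 - 29 = 16.
Quantity traded falls to 16. At Q = 16 the demand price is 43 - 16 = 27 and the supply price is (29 + 16)/5 = 9.
Deadweight loss = ½ · (27 - 9) · (31 - 16) = ½ · 18 · 15 = 135.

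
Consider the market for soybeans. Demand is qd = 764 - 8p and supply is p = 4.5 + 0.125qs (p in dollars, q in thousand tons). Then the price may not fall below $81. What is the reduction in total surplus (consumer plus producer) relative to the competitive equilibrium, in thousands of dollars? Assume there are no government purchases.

Rearranging supply gives qs = 8p - 36. Setting quantity demanded equal to quantity supplied, 764 - 8p = 8p - 36, gives p* = 50 and q* = 364.
Since 81 > 50, the floor is binding.
At p = 81: qd = 764 - 8·81 = 116 and qs = 8·81 - 36 = 612.
Quantity traded falls to 116. At q = 116 the demand price is (764 - 116)/8 = 81 and the supply price is (36 + 116)/8 = 19.
Deadweight loss = ½ · (81 - 19) · (364 - 116) = ½ · 62 · 248 = 7688.

7688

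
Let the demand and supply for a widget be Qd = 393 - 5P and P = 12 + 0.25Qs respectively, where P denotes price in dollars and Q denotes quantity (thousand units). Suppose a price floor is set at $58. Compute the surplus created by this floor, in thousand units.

Rearranging supply gives Qs = 4P - 48. Without the control the market clears where 393 - 5P = 4P - 48, i.e. P* = 49 and Q* = 148.
Since 58 > 49, the floor is binding.
At P = 58: Qd = 393 - 5·58 = 103 and Qs = 4·58 - 48 = 184.
Surplus = Qs - Qd = 184 - 103 = 81.

81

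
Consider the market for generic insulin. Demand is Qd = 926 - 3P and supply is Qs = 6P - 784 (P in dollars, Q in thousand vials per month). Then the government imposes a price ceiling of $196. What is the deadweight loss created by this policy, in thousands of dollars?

0

In a free market, 926 - 3P = 6P - 784 gives the equilibrium P* = 190, Q* = 356.
The ceiling of 196 is above the equilibrium price 190, so it is not binding; the market clears at P* = 190, Q* = 356.
Since the control does not bind, no trades are prevented and deadweight loss is zero.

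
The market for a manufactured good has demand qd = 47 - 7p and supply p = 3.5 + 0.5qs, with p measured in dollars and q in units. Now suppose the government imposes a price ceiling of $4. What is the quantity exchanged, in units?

1

Rearranging supply gives qs = 2p - 7. In a free market, 47 - 7p = 2p - 7 gives the equilibrium p* = 6, q* = 5.
Because the ceiling (4) lies below the market-clearing price, it is binding.
At p = 4: qd = 47 - 7·4 = 19 and qs = 2·4 - 7 = 1.
The quantity actually transacted is the short side, supply: 1.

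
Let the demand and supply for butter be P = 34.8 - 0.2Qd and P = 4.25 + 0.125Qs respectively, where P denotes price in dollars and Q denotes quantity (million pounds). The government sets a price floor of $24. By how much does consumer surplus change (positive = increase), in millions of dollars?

Rearranging demand gives Qd = 174 - 5P; rearranging supply gives Qs = 8P - 34. In a free market, 174 - 5P = 8P - 34 gives the equilibrium P* = 16, Q* = 94.
Because the floor (24) lies above the market-clearing price, it is binding.
At P = 24: Qd = 174 - 5·24 = 54 and Qs = 8·24 - 34 = 158.
Consumer surplus without the control is ½ · (34.8 - 16) · 94 = 883.6.
With the floor, consumers buy 54 units at 24, so CS = ½ · (34.8 - 24) · 54 = 291.6.
Change in consumer surplus = 291.6 - 883.6 = -592.

-592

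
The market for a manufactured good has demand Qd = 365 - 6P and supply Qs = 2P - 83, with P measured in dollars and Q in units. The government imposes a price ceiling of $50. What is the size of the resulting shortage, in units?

Setting quantity demanded equal to quantity supplied, 365 - 6P = 2P - 83, gives P* = 56 and Q* = 29.
Because the ceiling (50) lies below the market-clearing price, it is binding.
At P = 50: Qd = 365 - 6·50 = 65 and Qs = 2·50 - 83 = 17.
Shortage = Qd - Qs = 65 - 17 = 48.

48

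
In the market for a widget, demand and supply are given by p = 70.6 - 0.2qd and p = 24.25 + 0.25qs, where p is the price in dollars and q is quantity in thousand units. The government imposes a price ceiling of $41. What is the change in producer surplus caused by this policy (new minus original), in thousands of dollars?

Rearranging demand gives qd = 353 - 5p; rearranging supply gives qs = 4p - 97. In a free market, 353 - 5p = 4p - 97 gives the equilibrium p* = 50, q* = 103.
The ceiling of 41 is below the equilibrium price 50, so it binds.
At p = 41: qd = 353 - 5·41 = 148 and qs = 4·41 - 97 = 67.
Producer surplus without the control is ½ · (50 - 24.25) · 103 = 1326.125.
With the ceiling, producers sell 67 units at 41, so PS = ½ · (41 - 24.25) · 67 = 561.125.
Change in producer surplus = 561.125 - 1326.125 = -765.

-765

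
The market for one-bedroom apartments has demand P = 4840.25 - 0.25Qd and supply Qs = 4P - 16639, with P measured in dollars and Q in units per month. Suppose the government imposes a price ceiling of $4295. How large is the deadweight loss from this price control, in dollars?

Rearranging demand gives Qd = 19361 - 4P. Without the control the market clears where 19361 - 4P = 4P - 16639, i.e. P* = 4500 and Q* = 1361.
The ceiling of 4295 is below the equilibrium price 4500, so it binds.
At P = 4295: Qd = 19361 - 4·4295 = 2181 and Qs = 4·4295 - 16639 = 541.
Quantity traded falls to 541. At Q = 541 the demand price is (19361 - 541)/4 = 4705 and the supply price is (16639 + 541)/4 = 4295.
Deadweight loss = ½ · (4705 - 4295) · (1361 - 541) = ½ · 410 · 820 = 168100.

168100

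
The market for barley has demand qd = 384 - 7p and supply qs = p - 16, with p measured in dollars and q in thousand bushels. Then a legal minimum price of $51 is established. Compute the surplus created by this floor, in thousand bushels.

Equilibrium: 384 - 7p = p - 16, so 400 = 8p and p* = 50, q* = 34.
Since 51 > 50, the floor is binding.
At p = 51: qd = 384 - 7·51 = 27 and qs = 51 - 16 = 35.
Surplus = qs - qd = 35 - 27 = 8.

8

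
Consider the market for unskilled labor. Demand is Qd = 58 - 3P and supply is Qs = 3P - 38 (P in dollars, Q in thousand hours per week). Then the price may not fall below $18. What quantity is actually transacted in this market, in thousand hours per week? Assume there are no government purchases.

Setting quantity demanded equal to quantity supplied, 58 - 3P = 3P - 38, gives P* = 16 and Q* = 10.
Because the floor (18) lies above the market-clearing price, it is binding.
At P = 18: Qd = 58 - 3·18 = 4 and Qs = 3·18 - 38 = 16.
The quantity actually transacted is the short side, demand: 4.

4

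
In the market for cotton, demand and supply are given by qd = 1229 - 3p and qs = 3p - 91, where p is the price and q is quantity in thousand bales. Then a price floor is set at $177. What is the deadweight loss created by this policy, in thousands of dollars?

0

Without the control the market clears where 1229 - 3p = 3p - 91, i.e. p* = 220 and q* = 569.
Since 177 is below p* = 220, the floor does not bind and the free-market outcome prevails.
Since the control does not bind, no trades are prevented and deadweight loss is zero.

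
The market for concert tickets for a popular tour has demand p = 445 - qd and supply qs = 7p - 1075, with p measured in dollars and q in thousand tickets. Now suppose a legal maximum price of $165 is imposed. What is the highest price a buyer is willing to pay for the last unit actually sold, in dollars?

365

Rearranging demand gives qd = 445 - p. Setting quantity demanded equal to quantity supplied, 445 - p = 7p - 1075, gives p* = 190 and q* = 255.
Because the ceiling (165) lies below the market-clearing price, it is binding.
At p = 165: qd = 445 - 165 = 280 and qs = 7·165 - 1075 = 80.
Only 80 units reach the market. On the demand curve, the marginal buyer's willingness to pay at q = 80 is (445 - 80) = 365.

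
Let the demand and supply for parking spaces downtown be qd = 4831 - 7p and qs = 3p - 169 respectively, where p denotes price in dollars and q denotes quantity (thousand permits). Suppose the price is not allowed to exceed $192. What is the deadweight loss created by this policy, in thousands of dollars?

203280

Without the control the market clears where 4831 - 7p = 3p - 169, i.e. p* = 500 and q* = 1331.
Because the ceiling (192) lies below the market-clearing price, it is binding.
At p = 192: qd = 4831 - 7·192 = 3487 and qs = 3·192 - 169 = 407.
Quantity traded falls to 407. At q = 407 the demand price is (4831 - 407)/7 = 632 and the supply price is (169 + 407)/3 = 192.
Deadweight loss = ½ · (632 - 192) · (1331 - 407) = ½ · 440 · 924 = 203280.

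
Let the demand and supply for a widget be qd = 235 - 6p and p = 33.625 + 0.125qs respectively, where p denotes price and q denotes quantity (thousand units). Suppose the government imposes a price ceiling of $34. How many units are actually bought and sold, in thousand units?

3

Rearranging supply gives qs = 8p - 269. In a free market, 235 - 6p = 8p - 269 gives the equilibrium p* = 36, q* = 19.
Because the ceiling (34) lies below the market-clearing price, it is binding.
At p = 34: qd = 235 - 6·34 = 31 and qs = 8·34 - 269 = 3.
The quantity actually transacted is the short side, supply: 3.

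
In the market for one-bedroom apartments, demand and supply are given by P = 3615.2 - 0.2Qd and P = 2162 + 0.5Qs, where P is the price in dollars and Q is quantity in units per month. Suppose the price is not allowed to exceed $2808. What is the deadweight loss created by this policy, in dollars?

215129.6

Rearranging demand gives Qd = 18076 - 5P; rearranging supply gives Qs = 2P - 4324. Setting quantity demanded equal to quantity supplied, 18076 - 5P = 2P - 4324, gives P* = 3200 and Q* = 2076.
The ceiling of 2808 is below the equilibrium price 3200, so it binds.
At P = 2808: Qd = 18076 - 5·2808 = 4036 and Qs = 2·2808 - 4324 = 1292.
Quantity traded falls to 1292. At Q = 1292 the demand price is (18076 - 1292)/5 = 3356.8 and the supply price is (4324 + 1292)/2 = 2808.
Deadweight loss = ½ · (3356.8 - 2808) · (2076 - 1292) = ½ · 548.8 · 784 = 215129.6.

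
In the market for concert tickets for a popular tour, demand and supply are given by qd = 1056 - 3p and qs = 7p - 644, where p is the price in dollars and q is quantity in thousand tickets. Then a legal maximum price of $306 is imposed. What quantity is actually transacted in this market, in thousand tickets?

Setting quantity demanded equal to quantity supplied, 1056 - 3p = 7p - 644, gives p* = 170 and q* = 546.
Since 306 is above p* = 170, the ceiling does not bind and the free-market outcome prevails.

546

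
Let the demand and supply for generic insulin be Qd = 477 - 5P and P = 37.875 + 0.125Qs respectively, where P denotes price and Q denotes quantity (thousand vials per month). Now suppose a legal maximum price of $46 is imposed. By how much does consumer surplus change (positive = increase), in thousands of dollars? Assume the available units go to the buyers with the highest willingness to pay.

Rearranging supply gives Qs = 8P - 303. In a free market, 477 - 5P = 8P - 303 gives the equilibrium P* = 60, Q* = 177.
The ceiling of 46 is below the equilibrium price 60, so it binds.
At P = 46: Qd = 477 - 5·46 = 247 and Qs = 8·46 - 303 = 65.
Consumer surplus without the control is ½ · (95.4 - 60) · 177 = 3132.9.
With the ceiling, 65 units are sold at 46 (assume they go to the highest-value buyers). The demand price at Q = 65 is 82.4, so CS = ½ · [(95.4 - 46) + (82.4 - 46)] · 65 = 2788.5.
Change in consumer surplus = 2788.5 - 3132.9 = -344.4.

-344.4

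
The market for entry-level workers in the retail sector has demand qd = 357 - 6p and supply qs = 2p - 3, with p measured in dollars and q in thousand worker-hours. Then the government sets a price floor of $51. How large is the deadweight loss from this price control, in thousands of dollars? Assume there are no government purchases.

Without the control the market clears where 357 - 6p = 2p - 3, i.e. p* = 45 and q* = 87.
Since 51 > 45, the floor is binding.
At p = 51: qd = 357 - 6·51 = 51 and qs = 2·51 - 3 = 99.
Quantity traded falls to 51. At q = 51 the demand price is (357 - 51)/6 = 51 and the supply price is (3 + 51)/2 = 27.
Deadweight loss = ½ · (51 - 27) · (87 - 51) = ½ · 24 · 36 = 432.

432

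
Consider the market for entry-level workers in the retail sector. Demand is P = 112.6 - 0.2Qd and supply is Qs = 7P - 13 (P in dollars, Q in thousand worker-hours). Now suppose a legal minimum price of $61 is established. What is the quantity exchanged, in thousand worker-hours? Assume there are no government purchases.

258

Rearranging demand gives Qd = 563 - 5P. Setting quantity demanded equal to quantity supplied, 563 - 5P = 7P - 13, gives P* = 48 and Q* = 323.
Since 61 > 48, the floor is binding.
At P = 61: Qd = 563 - 5·61 = 258 and Qs = 7·61 - 13 = 414.
The quantity actually transacted is the short side, demand: 258.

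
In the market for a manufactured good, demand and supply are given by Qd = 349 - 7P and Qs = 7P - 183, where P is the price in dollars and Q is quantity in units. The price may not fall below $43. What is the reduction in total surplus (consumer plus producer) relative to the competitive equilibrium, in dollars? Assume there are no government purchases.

Without the control the market clears where 349 - 7P = 7P - 183, i.e. P* = 38 and Q* = 83.
Because the floor (43) lies above the market-clearing price, it is binding.
At P = 43: Qd = 349 - 7·43 = 48 and Qs = 7·43 - 183 = 118.
Quantity traded falls to 48. At Q = 48 the demand price is (349 - 48)/7 = 43 and the supply price is (183 + 48)/7 = 33.
Deadweight loss = ½ · (43 - 33) · (83 - 48) = ½ · 10 · 35 = 175.

175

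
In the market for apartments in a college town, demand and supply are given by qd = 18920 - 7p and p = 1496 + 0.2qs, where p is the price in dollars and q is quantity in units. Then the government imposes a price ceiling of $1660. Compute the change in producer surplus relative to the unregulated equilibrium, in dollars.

-1171800

Rearranging supply gives qs = 5p - 7480. In a free market, 18920 - 7p = 5p - 7480 gives the equilibrium p* = 2200, q* = 3520.
Because the ceiling (1660) lies below the market-clearing price, it is binding.
At p = 1660: qd = 18920 - 7·1660 = 7300 and qs = 5·1660 - 7480 = 820.
Producer surplus without the control is ½ · (2200 - 1496) · 3520 = 1239040.
With the ceiling, producers sell 820 units at 1660, so PS = ½ · (1660 - 1496) · 820 = 67240.
Change in producer surplus = 67240 - 1239040 = -1171800.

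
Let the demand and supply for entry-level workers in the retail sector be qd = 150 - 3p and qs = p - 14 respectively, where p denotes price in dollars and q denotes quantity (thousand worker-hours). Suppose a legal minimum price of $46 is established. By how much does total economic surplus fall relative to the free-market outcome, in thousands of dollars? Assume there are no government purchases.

150

In a free market, 150 - 3p = p - 14 gives the equilibrium p* = 41, q* = 27.
Since 46 > 41, the floor is binding.
At p = 46: qd = 150 - 3·46 = 12 and qs = 46 - 14 = 32.
Quantity traded falls to 12. At q = 12 the demand price is (150 - 12)/3 = 46 and the supply price is 14 + 12 = 26.
Deadweight loss = ½ · (46 - 26) · (27 - 12) = ½ · 20 · 15 = 150.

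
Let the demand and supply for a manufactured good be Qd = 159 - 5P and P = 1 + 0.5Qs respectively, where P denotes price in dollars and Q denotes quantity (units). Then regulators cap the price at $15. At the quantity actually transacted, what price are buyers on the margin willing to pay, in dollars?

26.2

Rearranging supply gives Qs = 2P - 2. Equilibrium: 159 - 5P = 2P - 2, so 161 = 7P and P* = 23, Q* = 44.
Because the ceiling (15) lies below the market-clearing price, it is binding.
At P = 15: Qd = 159 - 5·15 = 84 and Qs = 2·15 - 2 = 28.
Only 28 units reach the market. On the demand curve, the marginal buyer's willingness to pay at Q = 28 is (159 - 28)/5 = 26.2.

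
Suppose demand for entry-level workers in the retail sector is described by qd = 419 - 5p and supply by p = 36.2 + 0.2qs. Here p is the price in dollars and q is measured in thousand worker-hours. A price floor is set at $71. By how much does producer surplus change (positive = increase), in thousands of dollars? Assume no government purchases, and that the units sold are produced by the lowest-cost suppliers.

Rearranging supply gives qs = 5p - 181. Without the control the market clears where 419 - 5p = 5p - 181, i.e. p* = 60 and q* = 119.
Because the floor (71) lies above the market-clearing price, it is binding.
At p = 71: qd = 419 - 5·71 = 64 and qs = 5·71 - 181 = 174.
Producer surplus without the control is ½ · (60 - 36.2) · 119 = 1416.1.
With the floor, 64 units are sold at 71. The supply price at q = 64 is 49, so PS = ½ · [(71 - 36.2) + (71 - 49)] · 64 = 1817.6.
Change in producer surplus = 1817.6 - 1416.1 = 401.5.

401.5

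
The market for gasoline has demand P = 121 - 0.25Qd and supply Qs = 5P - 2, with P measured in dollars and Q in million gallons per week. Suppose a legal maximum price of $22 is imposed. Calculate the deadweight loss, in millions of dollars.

5760

Rearranging demand gives Qd = 484 - 4P. Setting quantity demanded equal to quantity supplied, 484 - 4P = 5P - 2, gives P* = 54 and Q* = 268.
Since 22 < 54, the ceiling is binding.
At P = 22: Qd = 484 - 4·22 = 396 and Qs = 5·22 - 2 = 108.
Quantity traded falls to 108. At Q = 108 the demand price is (484 - 108)/4 = 94 and the supply price is (2 + 108)/5 = 22.
Deadweight loss = ½ · (94 - 22) · (268 - 108) = ½ · 72 · 160 = 5760.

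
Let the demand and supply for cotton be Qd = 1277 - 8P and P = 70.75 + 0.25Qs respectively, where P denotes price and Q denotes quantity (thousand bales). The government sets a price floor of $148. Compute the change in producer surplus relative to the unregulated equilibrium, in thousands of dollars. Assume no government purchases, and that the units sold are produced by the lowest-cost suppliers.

Rearranging supply gives Qs = 4P - 283. In a free market, 1277 - 8P = 4P - 283 gives the equilibrium P* = 130, Q* = 237.
The floor of 148 is above the equilibrium price 130, so it binds.
At P = 148: Qd = 1277 - 8·148 = 93 and Qs = 4·148 - 283 = 309.
Producer surplus without the control is ½ · (130 - 70.75) · 237 = 7021.125.
With the floor, 93 units are sold at 148. The supply price at Q = 93 is 94, so PS = ½ · [(148 - 70.75) + (148 - 94)] · 93 = 6103.125.
Change in producer surplus = 6103.125 - 7021.125 = -918.

-918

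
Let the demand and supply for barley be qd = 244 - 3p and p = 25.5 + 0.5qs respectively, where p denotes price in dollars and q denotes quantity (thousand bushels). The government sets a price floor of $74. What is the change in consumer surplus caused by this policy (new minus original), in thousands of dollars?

-667.5

Rearranging supply gives qs = 2p - 51. Equilibrium: 244 - 3p = 2p - 51, so 295 = 5p and p* = 59, q* = 67.
The floor of 74 is above the equilibrium price 59, so it binds.
At p = 74: qd = 244 - 3·74 = 22 and qs = 2·74 - 51 = 97.
Consumer surplus without the control is ½ · (244/3 - 59) · 67 = 4489/6.
With the floor, consumers buy 22 units at 74, so CS = ½ · (244/3 - 74) · 22 = 242/3.
Change in consumer surplus = 242/3 - 4489/6 = -667.5.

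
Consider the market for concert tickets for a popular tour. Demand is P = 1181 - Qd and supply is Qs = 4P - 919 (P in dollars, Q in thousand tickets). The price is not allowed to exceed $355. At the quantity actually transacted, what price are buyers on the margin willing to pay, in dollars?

Rearranging demand gives Qd = 1181 - P. Setting quantity demanded equal to quantity supplied, 1181 - P = 4P - 919, gives P* = 420 and Q* = 761.
Since 355 < 420, the ceiling is binding.
At P = 355: Qd = 1181 - 355 = 826 and Qs = 4·355 - 919 = 501.
Only 501 units reach the market. On the demand curve, the marginal buyer's willingness to pay at Q = 501 is (1181 - 501) = 680.

680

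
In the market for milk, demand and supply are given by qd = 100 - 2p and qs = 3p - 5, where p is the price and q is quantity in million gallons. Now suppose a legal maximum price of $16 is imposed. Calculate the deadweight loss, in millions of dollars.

93.75

Without the control the market clears where 100 - 2p = 3p - 5, i.e. p* = 21 and q* = 58.
The ceiling of 16 is below the equilibrium price 21, so it binds.
At p = 16: qd = 100 - 2·16 = 68 and qs = 3·16 - 5 = 43.
Quantity traded falls to 43. At q = 43 the demand price is (100 - 43)/2 = 28.5 and the supply price is (5 + 43)/3 = 16.
Deadweight loss = ½ · (28.5 - 16) · (58 - 43) = ½ · 12.5 · 15 = 93.75.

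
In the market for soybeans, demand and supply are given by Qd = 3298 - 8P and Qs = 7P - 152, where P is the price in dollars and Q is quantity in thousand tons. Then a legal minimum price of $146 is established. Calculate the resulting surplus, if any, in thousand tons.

Equilibrium: 3298 - 8P = 7P - 152, so 3450 = 15P and P* = 230, Q* = 1458.
Since 146 is below P* = 230, the floor does not bind and the free-market outcome prevails.
Since the control does not bind, there is no surplus.

0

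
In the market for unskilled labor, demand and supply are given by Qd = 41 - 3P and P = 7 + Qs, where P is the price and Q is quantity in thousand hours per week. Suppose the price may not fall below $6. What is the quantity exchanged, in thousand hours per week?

Rearranging supply gives Qs = P - 7. In a free market, 41 - 3P = P - 7 gives the equilibrium P* = 12, Q* = 5.
Since 6 is below P* = 12, the floor does not bind and the free-market outcome prevails.

5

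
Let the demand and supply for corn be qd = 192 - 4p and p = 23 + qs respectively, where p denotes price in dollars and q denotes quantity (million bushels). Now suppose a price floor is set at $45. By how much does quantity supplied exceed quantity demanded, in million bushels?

Rearranging supply gives qs = p - 23. In a free market, 192 - 4p = p - 23 gives the equilibrium p* = 43, q* = 20.
The floor of 45 is above the equilibrium price 43, so it binds.
At p = 45: qd = 192 - 4·45 = 12 and qs = 45 - 23 = 22.
Surplus = qs - qd = 22 - 12 = 10.

10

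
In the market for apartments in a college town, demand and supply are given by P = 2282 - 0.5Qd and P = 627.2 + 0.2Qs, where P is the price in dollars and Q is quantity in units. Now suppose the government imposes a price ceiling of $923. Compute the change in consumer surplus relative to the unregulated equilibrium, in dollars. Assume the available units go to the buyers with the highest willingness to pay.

65976.75

Rearranging demand gives Qd = 4564 - 2P; rearranging supply gives Qs = 5P - 3136. Without the control the market clears where 4564 - 2P = 5P - 3136, i.e. P* = 1100 and Q* = 2364.
Since 923 < 1100, the ceiling is binding.
At P = 923: Qd = 4564 - 2·923 = 2718 and Qs = 5·923 - 3136 = 1479.
Consumer surplus without the control is ½ · (2282 - 1100) · 2364 = 1397124.
With the ceiling, 1479 units are sold at 923 (assume they go to the highest-value buyers). The demand price at Q = 1479 is 1542.5, so CS = ½ · [(2282 - 923) + (1542.5 - 923)] · 1479 = 1463100.75.
Change in consumer surplus = 1463100.75 - 1397124 = 65976.75.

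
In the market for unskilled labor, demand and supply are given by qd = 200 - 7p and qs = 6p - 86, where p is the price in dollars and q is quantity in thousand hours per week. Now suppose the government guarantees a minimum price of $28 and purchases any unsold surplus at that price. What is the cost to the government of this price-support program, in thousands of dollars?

2184

Equilibrium: 200 - 7p = 6p - 86, so 286 = 13p and p* = 22, q* = 46.
Since 28 > 22, the floor is binding.
At p = 28: qd = 200 - 7·28 = 4 and qs = 6·28 - 86 = 82.
Surplus = qs - qd = 78.
Government expenditure = surplus × support price = 78 × 28 = 2184.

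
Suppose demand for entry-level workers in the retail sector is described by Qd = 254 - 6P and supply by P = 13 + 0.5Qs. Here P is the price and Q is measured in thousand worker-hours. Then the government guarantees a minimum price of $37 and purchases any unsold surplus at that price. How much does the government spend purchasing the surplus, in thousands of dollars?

592

Rearranging supply gives Qs = 2P - 26. Equilibrium: 254 - 6P = 2P - 26, so 280 = 8P and P* = 35, Q* = 44.
The floor of 37 is above the equilibrium price 35, so it binds.
At P = 37: Qd = 254 - 6·37 = 32 and Qs = 2·37 - 26 = 48.
Surplus = Qs - Qd = 16.
Government expenditure = surplus × support price = 16 × 37 = 592.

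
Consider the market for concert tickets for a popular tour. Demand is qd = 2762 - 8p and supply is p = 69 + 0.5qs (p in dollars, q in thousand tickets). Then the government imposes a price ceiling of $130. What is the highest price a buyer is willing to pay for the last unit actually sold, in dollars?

330

Rearranging supply gives qs = 2p - 138. Setting quantity demanded equal to quantity supplied, 2762 - 8p = 2p - 138, gives p* = 290 and q* = 442.
The ceiling of 130 is below the equilibrium price 290, so it binds.
At p = 130: qd = 2762 - 8·130 = 1722 and qs = 2·130 - 138 = 122.
Only 122 units reach the market. On the demand curve, the marginal buyer's willingness to pay at q = 122 is (2762 - 122)/8 = 330.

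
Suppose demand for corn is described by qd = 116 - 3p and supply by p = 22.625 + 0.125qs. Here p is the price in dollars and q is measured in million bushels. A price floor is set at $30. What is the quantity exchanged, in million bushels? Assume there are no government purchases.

Rearranging supply gives qs = 8p - 181. Without the control the market clears where 116 - 3p = 8p - 181, i.e. p* = 27 and q* = 35.
The floor of 30 is above the equilibrium price 27, so it binds.
At p = 30: qd = 116 - 3·30 = 26 and qs = 8·30 - 181 = 59.
The quantity actually transacted is the short side, demand: 26.

26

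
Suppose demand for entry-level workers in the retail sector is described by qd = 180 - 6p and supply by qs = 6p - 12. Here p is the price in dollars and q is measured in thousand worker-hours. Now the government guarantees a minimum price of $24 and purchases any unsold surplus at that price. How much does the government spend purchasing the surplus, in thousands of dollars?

Without the control the market clears where 180 - 6p = 6p - 12, i.e. p* = 16 and q* = 84.
The floor of 24 is above the equilibrium price 16, so it binds.
At p = 24: qd = 180 - 6·24 = 36 and qs = 6·24 - 12 = 132.
Surplus = qs - qd = 96.
Government expenditure = surplus × support price = 96 × 24 = 2304.

2304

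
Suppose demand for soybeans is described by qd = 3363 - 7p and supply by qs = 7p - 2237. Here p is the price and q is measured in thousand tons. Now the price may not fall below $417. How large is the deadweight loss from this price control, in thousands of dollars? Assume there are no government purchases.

2023

Without the control the market clears where 3363 - 7p = 7p - 2237, i.e. p* = 400 and q* = 563.
Because the floor (417) lies above the market-clearing price, it is binding.
At p = 417: qd = 3363 - 7·417 = 444 and qs = 7·417 - 2237 = 682.
Quantity traded falls to 444. At q = 444 the demand price is (3363 - 444)/7 = 417 and the supply price is (2237 + 444)/7 = 383.
Deadweight loss = ½ · (417 - 383) · (563 - 444) = ½ · 34 · 119 = 2023.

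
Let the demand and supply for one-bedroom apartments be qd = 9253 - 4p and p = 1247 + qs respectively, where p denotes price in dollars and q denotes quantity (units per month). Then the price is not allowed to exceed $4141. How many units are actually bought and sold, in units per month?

Rearranging supply gives qs = p - 1247. Without the control the market clears where 9253 - 4p = p - 1247, i.e. p* = 2100 and q* = 853.
Since 4141 is above p* = 2100, the ceiling does not bind and the free-market outcome prevails.

853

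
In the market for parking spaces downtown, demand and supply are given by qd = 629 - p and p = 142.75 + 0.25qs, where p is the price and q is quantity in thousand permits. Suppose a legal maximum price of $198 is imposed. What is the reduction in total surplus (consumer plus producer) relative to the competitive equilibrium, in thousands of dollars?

17640

Rearranging supply gives qs = 4p - 571. Without the control the market clears where 629 - p = 4p - 571, i.e. p* = 240 and q* = 389.
Because the ceiling (198) lies below the market-clearing price, it is binding.
At p = 198: qd = 629 - 198 = 431 and qs = 4·198 - 571 = 221.
Quantity traded falls to 221. At q = 221 the demand price is 629 - 221 = 408 and the supply price is (571 + 221)/4 = 198.
Deadweight loss = ½ · (408 - 198) · (389 - 221) = ½ · 210 · 168 = 17640.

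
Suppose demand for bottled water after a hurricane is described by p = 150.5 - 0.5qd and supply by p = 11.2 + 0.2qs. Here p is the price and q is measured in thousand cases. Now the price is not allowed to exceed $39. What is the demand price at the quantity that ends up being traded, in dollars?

81

Rearranging demand gives qd = 301 - 2p; rearranging supply gives qs = 5p - 56. Setting quantity demanded equal to quantity supplied, 301 - 2p = 5p - 56, gives p* = 51 and q* = 199.
Since 39 < 51, the ceiling is binding.
At p = 39: qd = 301 - 2·39 = 223 and qs = 5·39 - 56 = 139.
Only 139 units reach the market. On the demand curve, the marginal buyer's willingness to pay at q = 139 is (301 - 139)/2 = 81.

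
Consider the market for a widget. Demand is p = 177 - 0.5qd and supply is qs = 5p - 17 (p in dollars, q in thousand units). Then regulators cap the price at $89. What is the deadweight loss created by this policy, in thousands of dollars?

0

Rearranging demand gives qd = 354 - 2p. Equilibrium: 354 - 2p = 5p - 17, so 371 = 7p and p* = 53, q* = 248.
The ceiling of 89 is above the equilibrium price 53, so it is not binding; the market clears at p* = 53, q* = 248.
Since the control does not bind, no trades are prevented and deadweight loss is zero.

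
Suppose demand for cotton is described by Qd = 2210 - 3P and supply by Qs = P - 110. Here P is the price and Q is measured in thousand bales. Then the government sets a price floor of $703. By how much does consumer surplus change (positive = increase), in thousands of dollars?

Setting quantity demanded equal to quantity supplied, 2210 - 3P = P - 110, gives P* = 580 and Q* = 470.
Since 703 > 580, the floor is binding.
At P = 703: Qd = 2210 - 3·703 = 101 and Qs = 703 - 110 = 593.
Consumer surplus without the control is ½ · (2210/3 - 580) · 470 = 110450/3.
With the floor, consumers buy 101 units at 703, so CS = ½ · (2210/3 - 703) · 101 = 10201/6.
Change in consumer surplus = 10201/6 - 110450/3 = -35116.5.

-35116.5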